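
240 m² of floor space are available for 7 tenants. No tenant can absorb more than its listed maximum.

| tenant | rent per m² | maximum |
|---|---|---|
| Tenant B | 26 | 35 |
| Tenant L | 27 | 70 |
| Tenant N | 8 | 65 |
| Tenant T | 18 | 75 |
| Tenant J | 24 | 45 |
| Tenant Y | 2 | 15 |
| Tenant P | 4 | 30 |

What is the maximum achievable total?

Highest rent per m² first: Tenant L 27 > Tenant B 26 > Tenant J 24 > Tenant T 18 > Tenant N 8 > Tenant P 4 > Tenant Y 2.
Tenant L takes 70 to reach its cap of 70 → 170 left.
Tenant B: +35 to 35 (cap) → 135 left.
Tenant J takes 45 to reach its cap of 45 → 90 left.
Give Tenant T 75 to hit its cap of 75 → 15 left.
Tenant N: +15 (room for 65) → 15. Pool exhausted.
Total = 26×35 + 27×70 + 8×15 + 18×75 + 24×45 = 5350.

5350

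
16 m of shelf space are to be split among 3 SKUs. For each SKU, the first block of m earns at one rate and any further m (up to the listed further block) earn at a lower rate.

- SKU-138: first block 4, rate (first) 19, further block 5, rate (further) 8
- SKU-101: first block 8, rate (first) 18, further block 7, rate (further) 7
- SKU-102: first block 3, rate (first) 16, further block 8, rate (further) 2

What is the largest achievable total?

Treat each block as its own option and order by rate: SKU-138/T1 19 > SKU-101/T1 18 > SKU-102/T1 16 > SKU-138/T2 8 > SKU-101/T2 7 > SKU-102/T2 2.
SKU-138 T1 at 19: fill all 4 → 12 left.
SKU-101/T1 (18): +8 → 4 left.
Fill SKU-102 T1 block (3 at 16) → 1 left.
SKU-138 T2 at 8: only 1 left, fill 1.
Total = 19×4 + 18×8 + 16×3 + 8×1 = 276.

276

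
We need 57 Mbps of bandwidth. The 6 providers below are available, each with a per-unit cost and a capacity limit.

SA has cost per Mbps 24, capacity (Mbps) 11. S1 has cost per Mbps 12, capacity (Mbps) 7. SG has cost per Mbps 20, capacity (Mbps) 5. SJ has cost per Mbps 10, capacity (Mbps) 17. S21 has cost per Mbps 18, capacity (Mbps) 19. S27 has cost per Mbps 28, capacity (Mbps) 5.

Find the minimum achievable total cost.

912

Fill from the cheapest provider first.
SJ at 10: take all 17 Mbps ; 40 still needed.
Take 7 from S1 at 12 ; need 33 more.
S21 (18): use full 19 ; 14 Mbps to go.
SG at 20: take all 5 Mbps ; 9 still needed.
SA at 24: take 9 of its 11 ; requirement met.
S27: unused.
Cost = 17×10 + 7×12 + 19×18 + 5×20 + 9×24 = 912.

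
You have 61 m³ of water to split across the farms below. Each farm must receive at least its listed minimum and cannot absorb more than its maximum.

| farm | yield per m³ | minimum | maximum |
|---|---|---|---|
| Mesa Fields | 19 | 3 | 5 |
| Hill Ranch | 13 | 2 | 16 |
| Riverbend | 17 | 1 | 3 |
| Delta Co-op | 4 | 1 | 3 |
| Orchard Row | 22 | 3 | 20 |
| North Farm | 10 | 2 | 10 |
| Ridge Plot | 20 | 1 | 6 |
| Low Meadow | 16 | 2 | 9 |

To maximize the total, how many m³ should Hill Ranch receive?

15

Meeting every minimum uses 3+2+1+1+3+2+1+2 = 15 m³, leaving 46.
Order the farms by yield per m³: Orchard Row 22 > Ridge Plot 20 > Mesa Fields 19 > Riverbend 17 > Low Meadow 16 > Hill Ranch 13 > North Farm 10 > Delta Co-op 4.
Give Orchard Row 17 more to hit its cap of 20 → 29 left.
Ridge Plot: +5 to 6 (cap) → 24 left.
Mesa Fields takes 2 more to reach its cap of 5 → 22 left.
Riverbend: +2 to 3 (cap) → 20 left.
Low Meadow takes 7 more to reach its cap of 9 → 13 left.
Hill Ranch has room for 14 more but only 13 remain, so it gets 15.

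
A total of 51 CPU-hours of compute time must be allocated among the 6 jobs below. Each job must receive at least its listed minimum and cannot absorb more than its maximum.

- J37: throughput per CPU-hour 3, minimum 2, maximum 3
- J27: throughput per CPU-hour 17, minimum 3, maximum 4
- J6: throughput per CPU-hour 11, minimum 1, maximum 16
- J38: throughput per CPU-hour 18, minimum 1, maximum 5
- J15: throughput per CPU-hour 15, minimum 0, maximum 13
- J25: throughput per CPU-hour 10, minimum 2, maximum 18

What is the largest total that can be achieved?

Meeting every minimum uses 2+3+1+1+0+2 = 9 CPU-hours, leaving 42.
Highest throughput per CPU-hour first: J38 18 > J27 17 > J15 15 > J6 11 > J25 10 > J37 3.
Give J38 4 more to hit its cap of 5 — 38 left.
J27: +1 to 4 (cap) — 37 left.
J15: +13 to 13 (cap) — 24 left.
J6: +15 to 16 (cap) — 9 left.
Only 9 left; J25 takes them to reach 11.
Total = 3×2 + 17×4 + 11×16 + 18×5 + 15×13 + 10×11 = 645.

645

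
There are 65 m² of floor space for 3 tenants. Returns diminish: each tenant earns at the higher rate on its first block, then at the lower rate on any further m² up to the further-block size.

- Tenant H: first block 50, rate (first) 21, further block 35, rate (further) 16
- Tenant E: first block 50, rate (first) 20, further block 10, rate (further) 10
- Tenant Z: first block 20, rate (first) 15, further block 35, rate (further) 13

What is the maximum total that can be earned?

1350

Order all 6 blocks by rate: Tenant H/tier1 21 > Tenant E/tier1 20 > Tenant H/tier2 16 > Tenant Z/tier1 15 > Tenant Z/tier2 13 > Tenant E/tier2 10.
Fill Tenant H tier1 block (50 at 21) — 15 left.
15 remain; put them into Tenant E tier1 at 20.
Total = 21×50 + 20×15 = 1350.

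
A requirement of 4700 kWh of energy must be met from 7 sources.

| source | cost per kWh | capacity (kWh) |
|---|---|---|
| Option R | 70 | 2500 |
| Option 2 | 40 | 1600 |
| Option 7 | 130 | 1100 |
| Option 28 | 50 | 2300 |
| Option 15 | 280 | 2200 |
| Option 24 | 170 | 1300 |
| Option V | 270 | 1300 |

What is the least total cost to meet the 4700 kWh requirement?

Fill from the cheapest source first.
Take 1600 from Option 2 at 40 ; need 3100 more.
Option 28 (50): use full 2300 ; 800 kWh to go.
Option R at 70: take 800 of its 2500 ; requirement met.
Option 7, Option 24, Option V, Option 15: unused.
Cost = 1600×40 + 2300×50 + 800×70 = 235000.

235000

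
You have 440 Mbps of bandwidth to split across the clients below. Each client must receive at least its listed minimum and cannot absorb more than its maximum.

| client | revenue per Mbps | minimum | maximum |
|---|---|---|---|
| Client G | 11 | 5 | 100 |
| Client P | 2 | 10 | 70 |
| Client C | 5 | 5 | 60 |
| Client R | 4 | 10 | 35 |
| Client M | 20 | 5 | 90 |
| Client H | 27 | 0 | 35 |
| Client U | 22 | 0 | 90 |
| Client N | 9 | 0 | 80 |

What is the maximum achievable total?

Meeting every minimum uses 5+10+5+10+5+0+0+0 = 35 Mbps, leaving 405.
Rank by revenue per Mbps: Client H 27 > Client U 22 > Client M 20 > Client G 11 > Client N 9 > Client C 5 > Client R 4 > Client P 2.
Client H: +35 to 35 (cap) — 370 left.
Client U takes 90 more to reach its cap of 90 — 280 left.
Client M: +85 to 90 (cap) — 195 left.
Give Client G 95 more to hit its cap of 100 — 100 left.
Give Client N 80 more to hit its cap of 80 — 20 left.
Client C: +20 (room for 55) → 25. Pool exhausted.
Total = 11×100 + 2×10 + 5×25 + 4×10 + 20×90 + 27×35 + 22×90 + 9×80 = 6730.

6730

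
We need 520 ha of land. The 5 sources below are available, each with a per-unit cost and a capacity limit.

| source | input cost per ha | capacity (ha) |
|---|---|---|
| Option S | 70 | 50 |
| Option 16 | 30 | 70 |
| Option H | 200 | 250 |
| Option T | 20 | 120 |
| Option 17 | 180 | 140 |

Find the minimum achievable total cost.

61200

Cheapest first:
Take 120 from Option T at 20 ; need 400 more.
Take 70 from Option 16 at 30 ; need 330 more.
Option S at 70: take all 50 ha ; 280 still needed.
Option 17 (180): use full 140 ; 140 ha to go.
Option H (200): take the remaining 140 ; done.
Cost = 120×20 + 70×30 + 50×70 + 140×180 + 140×200 = 61200.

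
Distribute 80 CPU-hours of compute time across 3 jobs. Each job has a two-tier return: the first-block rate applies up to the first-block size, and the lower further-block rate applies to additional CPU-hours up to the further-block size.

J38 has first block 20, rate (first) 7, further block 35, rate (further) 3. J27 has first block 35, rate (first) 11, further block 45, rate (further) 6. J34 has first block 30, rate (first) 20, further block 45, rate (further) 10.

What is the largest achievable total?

Treat each block as its own option and order by rate: J34/first 20 > J27/first 11 > J34/second 10 > J38/first 7 > J27/second 6 > J38/second 3.
Fill J34 first block (30 at 20) → 50 left.
J27/first (11): +35 → 15 left.
J34/second: +15 of 45 at 10; pool empty.
Total = 20×30 + 11×35 + 10×15 = 1135.

1135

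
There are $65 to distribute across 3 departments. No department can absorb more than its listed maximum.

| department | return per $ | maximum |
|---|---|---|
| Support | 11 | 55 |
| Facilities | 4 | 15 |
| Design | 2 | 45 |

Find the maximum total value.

Order the departments by return per $: Support 11 > Facilities 4 > Design 2.
Support: +55 to 55 (cap) ; 10 left.
Facilities: +10 (room for 15) → 10. Pool exhausted.
Total = 11×55 + 4×10 = 645.

645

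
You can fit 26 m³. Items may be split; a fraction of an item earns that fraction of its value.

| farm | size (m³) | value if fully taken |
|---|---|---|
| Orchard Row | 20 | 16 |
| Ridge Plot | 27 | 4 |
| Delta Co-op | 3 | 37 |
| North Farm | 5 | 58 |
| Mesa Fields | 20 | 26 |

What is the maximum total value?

Rank by value-to-size ratio: Delta Co-op 37/3≈12.3, North Farm 58/5≈11.6, Mesa Fields 26/20≈1.3, Orchard Row 16/20≈0.8, Ridge Plot 4/27≈0.148.
Take all of Delta Co-op (3 m³, value 37) — 23 m³ left.
Take all of North Farm (5 m³, value 58) — 18 m³ left.
Fill the last 18 m³ with part of Mesa Fields: 18/20 of it earns 23.4.
Total value = 118.4.

118.4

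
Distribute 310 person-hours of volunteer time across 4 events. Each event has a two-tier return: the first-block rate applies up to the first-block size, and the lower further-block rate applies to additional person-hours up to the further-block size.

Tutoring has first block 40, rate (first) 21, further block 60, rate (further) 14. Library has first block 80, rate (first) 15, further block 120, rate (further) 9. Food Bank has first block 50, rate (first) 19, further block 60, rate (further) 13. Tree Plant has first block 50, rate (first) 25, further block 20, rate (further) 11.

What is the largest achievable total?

Order all 8 blocks by rate: Tree Plant/T1 25 > Tutoring/T1 21 > Food Bank/T1 19 > Library/T1 15 > Tutoring/T2 14 > Food Bank/T2 13 > Tree Plant/T2 11 > Library/T2 9.
Fill Tree Plant T1 block (50 at 25) → 260 left.
Fill Tutoring T1 block (40 at 21) → 220 left.
Fill Food Bank T1 block (50 at 19) → 170 left.
Fill Library T1 block (80 at 15) → 90 left.
Tutoring T2 at 14: fill all 60 → 30 left.
Food Bank T2 at 13: only 30 left, fill 30.
Total = 25×50 + 21×40 + 19×50 + 15×80 + 14×60 + 13×30 = 5470.

5470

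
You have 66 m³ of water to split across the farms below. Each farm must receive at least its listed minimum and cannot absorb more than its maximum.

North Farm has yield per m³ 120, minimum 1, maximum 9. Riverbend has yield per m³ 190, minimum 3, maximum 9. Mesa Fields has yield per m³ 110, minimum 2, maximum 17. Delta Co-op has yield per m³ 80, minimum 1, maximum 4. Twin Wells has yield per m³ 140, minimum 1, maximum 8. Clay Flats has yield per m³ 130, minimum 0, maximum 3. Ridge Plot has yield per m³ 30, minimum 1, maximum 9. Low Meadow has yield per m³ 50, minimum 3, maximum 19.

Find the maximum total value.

7270

Meeting every minimum uses 1+3+2+1+1+0+1+3 = 12 m³, leaving 54.
Rank by yield per m³: Riverbend 190 > Twin Wells 140 > Clay Flats 130 > North Farm 120 > Mesa Fields 110 > Delta Co-op 80 > Low Meadow 50 > Ridge Plot 30.
Give Riverbend 6 more to hit its cap of 9 → 48 left.
Twin Wells takes 7 more to reach its cap of 8 → 41 left.
Give Clay Flats 3 more to hit its cap of 3 → 38 left.
Give North Farm 8 more to hit its cap of 9 → 30 left.
Give Mesa Fields 15 more to hit its cap of 17 → 15 left.
Delta Co-op takes 3 more to reach its cap of 4 → 12 left.
Low Meadow has room for 16 more but only 12 remain, so it gets 15.
Total = 120×9 + 190×9 + 110×17 + 80×4 + 140×8 + 130×3 + 30×1 + 50×15 = 7270.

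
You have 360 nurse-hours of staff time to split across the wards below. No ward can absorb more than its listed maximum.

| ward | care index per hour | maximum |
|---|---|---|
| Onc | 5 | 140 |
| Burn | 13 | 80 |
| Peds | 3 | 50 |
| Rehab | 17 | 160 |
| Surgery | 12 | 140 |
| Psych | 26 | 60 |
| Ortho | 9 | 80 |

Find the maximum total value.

Highest care index per hour first: Psych 26 > Rehab 17 > Burn 13 > Surgery 12 > Ortho 9 > Onc 5 > Peds 3.
Psych: +60 to 60 (cap) ; 300 left.
Rehab: +160 to 160 (cap) ; 140 left.
Give Burn 80 to hit its cap of 80 ; 60 left.
Surgery has room for 140 but only 60 remain, so it gets 60.
Total = 13×80 + 17×160 + 12×60 + 26×60 = 6040.

6040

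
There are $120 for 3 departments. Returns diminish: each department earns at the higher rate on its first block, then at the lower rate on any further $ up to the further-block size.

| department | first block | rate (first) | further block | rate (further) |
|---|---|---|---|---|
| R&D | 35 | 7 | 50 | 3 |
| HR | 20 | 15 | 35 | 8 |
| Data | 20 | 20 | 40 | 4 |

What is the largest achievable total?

Order all 6 blocks by rate: Data/tier1 20 > HR/tier1 15 > HR/tier2 8 > R&D/tier1 7 > Data/tier2 4 > R&D/tier2 3.
Data/tier1 (20): +20 ; 100 left.
HR tier1 at 15: fill all 20 ; 80 left.
Fill HR tier2 block (35 at 8) ; 45 left.
R&D/tier1 (7): +35 ; 10 left.
10 remain; put them into Data tier2 at 4.
Total = 20×20 + 15×20 + 8×35 + 7×35 + 4×10 = 1265.

1265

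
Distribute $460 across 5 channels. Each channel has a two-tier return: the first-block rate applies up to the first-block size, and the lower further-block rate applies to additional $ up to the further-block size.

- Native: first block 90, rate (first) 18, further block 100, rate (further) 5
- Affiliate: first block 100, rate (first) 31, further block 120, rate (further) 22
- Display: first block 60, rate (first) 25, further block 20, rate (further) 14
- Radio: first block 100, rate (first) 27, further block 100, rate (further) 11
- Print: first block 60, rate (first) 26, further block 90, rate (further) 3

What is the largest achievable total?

11860

Rank every tier by rate: Affiliate/tier1 31 > Radio/tier1 27 > Print/tier1 26 > Display/tier1 25 > Affiliate/tier2 22 > Native/tier1 18 > Display/tier2 14 > Radio/tier2 11 > Native/tier2 5 > Print/tier2 3.
Affiliate tier1 at 31: fill all 100 ; 360 left.
Fill Radio tier1 block (100 at 27) ; 260 left.
Print tier1 at 26: fill all 60 ; 200 left.
Display tier1 at 25: fill all 60 ; 140 left.
Affiliate tier2 at 22: fill all 120 ; 20 left.
20 remain; put them into Native tier1 at 18.
Total = 31×100 + 27×100 + 26×60 + 25×60 + 22×120 + 18×20 = 11860.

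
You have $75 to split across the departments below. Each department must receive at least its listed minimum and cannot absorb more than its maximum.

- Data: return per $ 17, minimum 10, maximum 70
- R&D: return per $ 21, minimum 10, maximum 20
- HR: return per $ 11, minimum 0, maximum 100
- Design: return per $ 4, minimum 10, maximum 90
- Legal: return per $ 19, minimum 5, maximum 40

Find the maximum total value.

1295

Meeting every minimum uses 10+10+0+10+5 = 35 $, leaving 40.
Order the departments by return per $: R&D 21 > Legal 19 > Data 17 > HR 11 > Design 4.
Give R&D 10 more to hit its cap of 20 ; 30 left.
Only 30 left; Legal takes them to reach 35.
Total = 17×10 + 21×20 + 4×10 + 19×35 = 1295.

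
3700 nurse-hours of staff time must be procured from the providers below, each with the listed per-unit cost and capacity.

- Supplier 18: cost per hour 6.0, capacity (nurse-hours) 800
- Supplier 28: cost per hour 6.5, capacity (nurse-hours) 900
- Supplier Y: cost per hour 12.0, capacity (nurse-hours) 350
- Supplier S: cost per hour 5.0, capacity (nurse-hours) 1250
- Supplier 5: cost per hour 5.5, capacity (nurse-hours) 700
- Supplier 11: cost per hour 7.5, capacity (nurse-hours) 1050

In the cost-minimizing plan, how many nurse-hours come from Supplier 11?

Cheapest first:
Supplier S at 5.0: take all 1250 nurse-hours ; 2450 still needed.
Supplier 5 (5.5): use full 700 ; 1750 nurse-hours to go.
Take 800 from Supplier 18 at 6.0 ; need 950 more.
Take 900 from Supplier 28 at 6.5 ; need 50 more.
Supplier 11 (7.5): take the remaining 50 ; done.
Supplier Y: unused.

50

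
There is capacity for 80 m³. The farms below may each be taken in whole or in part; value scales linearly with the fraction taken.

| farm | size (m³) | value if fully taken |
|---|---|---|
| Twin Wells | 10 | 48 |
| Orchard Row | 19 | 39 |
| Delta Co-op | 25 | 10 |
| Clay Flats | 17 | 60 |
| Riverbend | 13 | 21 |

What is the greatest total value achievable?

176.4

Sort by value density: Twin Wells 48/10≈4.8, Clay Flats 60/17≈3.53, Orchard Row 39/19≈2.05, Riverbend 21/13≈1.62, Delta Co-op 10/25≈0.4.
All 10 m³ of Twin Wells fit (value 48) ; 70 remain.
Take all of Clay Flats (17 m³, value 60) ; 53 m³ left.
Orchard Row: take in full, 19 m³ for value 39 ; 34 left.
All 13 m³ of Riverbend fit (value 21) ; 21 remain.
Only 21 m³ remain; take 21/25 of Delta Co-op for value 10×21/25 = 8.4.
Total value = 176.4.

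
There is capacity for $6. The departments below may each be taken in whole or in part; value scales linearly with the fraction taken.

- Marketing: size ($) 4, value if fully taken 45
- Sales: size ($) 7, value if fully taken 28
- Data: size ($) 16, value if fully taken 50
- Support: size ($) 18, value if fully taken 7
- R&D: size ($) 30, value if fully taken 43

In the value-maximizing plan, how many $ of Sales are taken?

2

Sort by value density: Marketing 45/4≈11.2, Sales 28/7≈4, Data 50/16≈3.12, R&D 43/30≈1.43, Support 7/18≈0.389.
Marketing: take in full, 4 $ for value 45 ; 2 left.
Only 2 $ remain; take 2/7 of Sales for value 28×2/7 = 8.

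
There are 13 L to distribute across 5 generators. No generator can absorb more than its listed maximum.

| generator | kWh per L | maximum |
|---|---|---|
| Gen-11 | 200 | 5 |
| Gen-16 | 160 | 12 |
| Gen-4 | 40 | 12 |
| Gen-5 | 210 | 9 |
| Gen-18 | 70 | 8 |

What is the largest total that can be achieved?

2690

Rank by kWh per L: Gen-5 210 > Gen-11 200 > Gen-16 160 > Gen-18 70 > Gen-4 40.
Gen-5: +9 to 9 (cap) → 4 left.
Gen-11 has room for 5 but only 4 remain, so it gets 4.
Total = 200×4 + 210×9 = 2690.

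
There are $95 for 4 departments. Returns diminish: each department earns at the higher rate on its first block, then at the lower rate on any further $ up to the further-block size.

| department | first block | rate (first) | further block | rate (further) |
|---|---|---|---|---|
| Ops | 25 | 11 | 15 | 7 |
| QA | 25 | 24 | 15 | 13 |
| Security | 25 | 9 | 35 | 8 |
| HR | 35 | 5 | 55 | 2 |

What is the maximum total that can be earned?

Rank every tier by rate: QA/T1 24 > QA/T2 13 > Ops/T1 11 > Security/T1 9 > Security/T2 8 > Ops/T2 7 > HR/T1 5 > HR/T2 2.
Fill QA T1 block (25 at 24) — 70 left.
QA/T2 (13): +15 — 55 left.
Ops T1 at 11: fill all 25 — 30 left.
Security T1 at 9: fill all 25 — 5 left.
Security/T2: +5 of 35 at 8; pool empty.
Total = 24×25 + 13×15 + 11×25 + 9×25 + 8×5 = 1335.

1335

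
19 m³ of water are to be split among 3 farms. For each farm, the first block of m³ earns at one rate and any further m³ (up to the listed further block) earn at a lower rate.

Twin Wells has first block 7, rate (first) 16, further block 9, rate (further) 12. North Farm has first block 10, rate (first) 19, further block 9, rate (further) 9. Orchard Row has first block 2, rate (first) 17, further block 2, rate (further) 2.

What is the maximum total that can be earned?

Treat each block as its own option and order by rate: North Farm/first 19 > Orchard Row/first 17 > Twin Wells/first 16 > Twin Wells/second 12 > North Farm/second 9 > Orchard Row/second 2.
Fill North Farm first block (10 at 19) — 9 left.
Orchard Row first at 17: fill all 2 — 7 left.
Twin Wells first at 16: fill all 7 — 0 left.
Total = 19×10 + 17×2 + 16×7 = 336.

336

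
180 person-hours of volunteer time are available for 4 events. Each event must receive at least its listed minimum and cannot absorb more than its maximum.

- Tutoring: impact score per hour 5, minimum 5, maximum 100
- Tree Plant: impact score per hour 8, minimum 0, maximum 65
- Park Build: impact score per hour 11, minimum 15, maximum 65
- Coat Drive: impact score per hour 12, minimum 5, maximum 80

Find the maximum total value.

Meeting every minimum uses 5+0+15+5 = 25 person-hours, leaving 155.
Rank by impact score per hour: Coat Drive 12 > Park Build 11 > Tree Plant 8 > Tutoring 5.
Coat Drive: +75 to 80 (cap) ; 80 left.
Park Build takes 50 more to reach its cap of 65 ; 30 left.
Only 30 left; Tree Plant takes them to reach 30.
Total = 5×5 + 8×30 + 11×65 + 12×80 = 1940.

1940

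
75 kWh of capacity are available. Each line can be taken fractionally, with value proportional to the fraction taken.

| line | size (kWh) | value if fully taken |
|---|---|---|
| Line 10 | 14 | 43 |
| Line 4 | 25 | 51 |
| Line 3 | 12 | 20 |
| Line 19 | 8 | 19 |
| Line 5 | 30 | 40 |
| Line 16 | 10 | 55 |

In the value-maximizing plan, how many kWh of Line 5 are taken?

6

Rank by value-to-size ratio: Line 16 55/10≈5.5, Line 10 43/14≈3.07, Line 19 19/8≈2.38, Line 4 51/25≈2.04, Line 3 20/12≈1.67, Line 5 40/30≈1.33.
Take all of Line 16 (10 kWh, value 55) — 65 kWh left.
All 14 kWh of Line 10 fit (value 43) — 51 remain.
All 8 kWh of Line 19 fit (value 19) — 43 remain.
Take all of Line 4 (25 kWh, value 51) — 18 kWh left.
All 12 kWh of Line 3 fit (value 20) — 6 remain.
Fill the last 6 kWh with part of Line 5: 6/30 of it earns 8.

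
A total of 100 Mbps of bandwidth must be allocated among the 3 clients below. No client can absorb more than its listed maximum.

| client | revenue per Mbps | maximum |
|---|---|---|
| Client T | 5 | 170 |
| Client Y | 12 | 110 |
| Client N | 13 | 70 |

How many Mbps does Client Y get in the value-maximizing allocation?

30

Highest revenue per Mbps first: Client N 13 > Client Y 12 > Client T 5.
Client N takes 70 to reach its cap of 70 — 30 left.
Only 30 left; Client Y takes them to reach 30.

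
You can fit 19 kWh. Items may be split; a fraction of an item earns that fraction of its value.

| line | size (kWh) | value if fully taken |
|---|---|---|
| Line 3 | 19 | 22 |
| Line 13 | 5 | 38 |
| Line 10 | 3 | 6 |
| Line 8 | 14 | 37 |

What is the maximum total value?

75

Rank by value-to-size ratio: Line 13 38/5≈7.6, Line 8 37/14≈2.64, Line 10 6/3≈2, Line 3 22/19≈1.16.
Line 13: take in full, 5 kWh for value 38 ; 14 left.
Take all of Line 8 (14 kWh, value 37) ; 0 kWh left.
Total value = 75.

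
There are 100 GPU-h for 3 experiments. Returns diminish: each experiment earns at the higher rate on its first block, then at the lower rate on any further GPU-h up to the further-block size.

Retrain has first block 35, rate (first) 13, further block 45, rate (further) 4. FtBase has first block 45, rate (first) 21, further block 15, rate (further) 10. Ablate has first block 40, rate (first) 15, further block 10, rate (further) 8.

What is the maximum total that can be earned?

Order all 6 blocks by rate: FtBase/first 21 > Ablate/first 15 > Retrain/first 13 > FtBase/second 10 > Ablate/second 8 > Retrain/second 4.
Fill FtBase first block (45 at 21) — 55 left.
Fill Ablate first block (40 at 15) — 15 left.
15 remain; put them into Retrain first at 13.
Total = 21×45 + 15×40 + 13×15 = 1740.

1740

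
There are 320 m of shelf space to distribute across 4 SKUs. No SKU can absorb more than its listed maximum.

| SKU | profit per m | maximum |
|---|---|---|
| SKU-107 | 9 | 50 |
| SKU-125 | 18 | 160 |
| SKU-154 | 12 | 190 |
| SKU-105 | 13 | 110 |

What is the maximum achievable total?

4910

Highest profit per m first: SKU-125 18 > SKU-105 13 > SKU-154 12 > SKU-107 9.
SKU-125: +160 to 160 (cap) ; 160 left.
SKU-105 takes 110 to reach its cap of 110 ; 50 left.
SKU-154: +50 (room for 190) → 50. Pool exhausted.
Total = 18×160 + 12×50 + 13×110 = 4910.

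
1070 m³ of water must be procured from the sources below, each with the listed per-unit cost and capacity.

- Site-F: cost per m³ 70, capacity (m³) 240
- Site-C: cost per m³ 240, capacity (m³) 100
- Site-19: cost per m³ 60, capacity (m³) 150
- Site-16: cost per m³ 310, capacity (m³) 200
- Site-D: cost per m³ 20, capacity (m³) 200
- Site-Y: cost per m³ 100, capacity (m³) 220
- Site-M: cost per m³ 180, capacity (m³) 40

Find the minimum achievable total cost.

120200

Fill from the cheapest source first.
Site-D (20): use full 200 → 870 m³ to go.
Take 150 from Site-19 at 60 → need 720 more.
Site-F at 70: take all 240 m³ → 480 still needed.
Site-Y at 100: take all 220 m³ → 260 still needed.
Take 40 from Site-M at 180 → need 220 more.
Take 100 from Site-C at 240 → need 120 more.
Site-16 (310): take the remaining 120 → done.
Cost = 200×20 + 150×60 + 240×70 + 220×100 + 40×180 + 100×240 + 120×310 = 120200.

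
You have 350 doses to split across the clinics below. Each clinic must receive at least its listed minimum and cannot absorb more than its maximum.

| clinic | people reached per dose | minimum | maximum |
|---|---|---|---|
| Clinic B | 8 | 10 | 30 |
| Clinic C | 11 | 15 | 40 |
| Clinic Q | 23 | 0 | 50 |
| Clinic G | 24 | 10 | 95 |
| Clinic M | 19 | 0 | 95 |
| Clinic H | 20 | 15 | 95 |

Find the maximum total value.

7190

Meeting every minimum uses 10+15+0+10+0+15 = 50 doses, leaving 300.
Rank by people reached per dose: Clinic G 24 > Clinic Q 23 > Clinic H 20 > Clinic M 19 > Clinic C 11 > Clinic B 8.
Give Clinic G 85 more to hit its cap of 95 ; 215 left.
Clinic Q: +50 to 50 (cap) ; 165 left.
Give Clinic H 80 more to hit its cap of 95 ; 85 left.
Clinic M has room for 95 more but only 85 remain, so it gets 85.
Total = 8×10 + 11×15 + 23×50 + 24×95 + 19×85 + 20×95 = 7190.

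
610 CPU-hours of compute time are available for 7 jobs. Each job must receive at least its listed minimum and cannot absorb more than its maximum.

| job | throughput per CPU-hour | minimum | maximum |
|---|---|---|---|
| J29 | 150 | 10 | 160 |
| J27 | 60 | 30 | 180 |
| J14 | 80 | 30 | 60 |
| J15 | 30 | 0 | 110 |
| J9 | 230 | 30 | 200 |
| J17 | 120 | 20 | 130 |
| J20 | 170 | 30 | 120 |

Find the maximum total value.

103000

Meeting every minimum uses 10+30+30+0+30+20+30 = 150 CPU-hours, leaving 460.
Rank by throughput per CPU-hour: J9 230 > J20 170 > J29 150 > J17 120 > J14 80 > J27 60 > J15 30.
J9: +170 to 200 (cap) → 290 left.
Give J20 90 more to hit its cap of 120 → 200 left.
J29 takes 150 more to reach its cap of 160 → 50 left.
Only 50 left; J17 takes them to reach 70.
Total = 150×160 + 60×30 + 80×30 + 230×200 + 120×70 + 170×120 = 103000.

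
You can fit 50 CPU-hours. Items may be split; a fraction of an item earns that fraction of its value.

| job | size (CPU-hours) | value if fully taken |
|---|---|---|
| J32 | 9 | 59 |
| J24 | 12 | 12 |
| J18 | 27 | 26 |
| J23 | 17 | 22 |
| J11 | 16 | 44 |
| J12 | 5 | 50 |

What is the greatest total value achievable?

Rank by value-to-size ratio: J12 50/5≈10, J32 59/9≈6.56, J11 44/16≈2.75, J23 22/17≈1.29, J24 12/12≈1, J18 26/27≈0.963.
All 5 CPU-hours of J12 fit (value 50) — 45 remain.
All 9 CPU-hours of J32 fit (value 59) — 36 remain.
Take all of J11 (16 CPU-hours, value 44) — 20 CPU-hours left.
Take all of J23 (17 CPU-hours, value 22) — 3 CPU-hours left.
Fill the last 3 CPU-hours with part of J24: 3/12 of it earns 3.
Total value = 178.

178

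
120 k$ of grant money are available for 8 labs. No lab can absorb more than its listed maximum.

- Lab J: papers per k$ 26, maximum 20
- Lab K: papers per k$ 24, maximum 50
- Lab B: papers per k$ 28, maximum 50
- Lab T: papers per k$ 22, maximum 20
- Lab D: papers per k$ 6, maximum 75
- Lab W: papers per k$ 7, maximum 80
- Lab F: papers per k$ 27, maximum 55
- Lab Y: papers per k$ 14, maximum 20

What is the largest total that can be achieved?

3275

Order the labs by papers per k$: Lab B 28 > Lab F 27 > Lab J 26 > Lab K 24 > Lab T 22 > Lab Y 14 > Lab W 7 > Lab D 6.
Lab B takes 50 to reach its cap of 50 ; 70 left.
Lab F: +55 to 55 (cap) ; 15 left.
Lab J has room for 20 but only 15 remain, so it gets 15.
Total = 26×15 + 28×50 + 27×55 = 3275.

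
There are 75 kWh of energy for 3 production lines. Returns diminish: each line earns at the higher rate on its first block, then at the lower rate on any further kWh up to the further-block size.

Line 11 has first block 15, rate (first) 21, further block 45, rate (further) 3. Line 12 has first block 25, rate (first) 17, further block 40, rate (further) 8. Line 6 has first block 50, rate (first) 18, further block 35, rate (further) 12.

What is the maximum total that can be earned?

Rank every tier by rate: Line 11/tier1 21 > Line 6/tier1 18 > Line 12/tier1 17 > Line 6/tier2 12 > Line 12/tier2 8 > Line 11/tier2 3.
Line 11/tier1 (21): +15 → 60 left.
Fill Line 6 tier1 block (50 at 18) → 10 left.
Line 12 tier1 at 17: only 10 left, fill 10.
Total = 21×15 + 18×50 + 17×10 = 1385.

1385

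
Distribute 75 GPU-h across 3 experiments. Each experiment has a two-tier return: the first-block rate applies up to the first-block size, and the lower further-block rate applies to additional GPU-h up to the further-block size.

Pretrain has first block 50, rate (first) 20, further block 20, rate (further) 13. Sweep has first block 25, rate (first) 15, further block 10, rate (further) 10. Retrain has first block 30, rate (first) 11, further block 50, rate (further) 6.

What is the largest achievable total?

Treat each block as its own option and order by rate: Pretrain/T1 20 > Sweep/T1 15 > Pretrain/T2 13 > Retrain/T1 11 > Sweep/T2 10 > Retrain/T2 6.
Pretrain T1 at 20: fill all 50 → 25 left.
Sweep T1 at 15: fill all 25 → 0 left.
Total = 20×50 + 15×25 = 1375.

1375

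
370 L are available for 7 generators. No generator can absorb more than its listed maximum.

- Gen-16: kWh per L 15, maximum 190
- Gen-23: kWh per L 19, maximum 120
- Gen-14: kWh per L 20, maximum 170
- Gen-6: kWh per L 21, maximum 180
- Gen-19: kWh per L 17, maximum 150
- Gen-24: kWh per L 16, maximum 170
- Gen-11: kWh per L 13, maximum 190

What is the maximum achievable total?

7560

Order the generators by kWh per L: Gen-6 21 > Gen-14 20 > Gen-23 19 > Gen-19 17 > Gen-24 16 > Gen-16 15 > Gen-11 13.
Gen-6 takes 180 to reach its cap of 180 ; 190 left.
Gen-14: +170 to 170 (cap) ; 20 left.
Only 20 left; Gen-23 takes them to reach 20.
Total = 19×20 + 20×170 + 21×180 = 7560.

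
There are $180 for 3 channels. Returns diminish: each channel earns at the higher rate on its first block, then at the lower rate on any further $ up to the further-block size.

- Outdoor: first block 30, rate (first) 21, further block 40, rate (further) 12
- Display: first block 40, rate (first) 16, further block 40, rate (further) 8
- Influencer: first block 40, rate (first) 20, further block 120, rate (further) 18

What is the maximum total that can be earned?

Treat each block as its own option and order by rate: Outdoor/tier1 21 > Influencer/tier1 20 > Influencer/tier2 18 > Display/tier1 16 > Outdoor/tier2 12 > Display/tier2 8.
Outdoor/tier1 (21): +30 → 150 left.
Influencer tier1 at 20: fill all 40 → 110 left.
110 remain; put them into Influencer tier2 at 18.
Total = 21×30 + 20×40 + 18×110 = 3410.

3410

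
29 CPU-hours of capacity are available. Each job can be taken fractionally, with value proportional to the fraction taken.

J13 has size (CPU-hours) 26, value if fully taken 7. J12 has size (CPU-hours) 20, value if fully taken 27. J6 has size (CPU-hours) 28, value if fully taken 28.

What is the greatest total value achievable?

Best value per unit of size first: J12 27/20≈1.35, J6 28/28≈1, J13 7/26≈0.269.
Take all of J12 (20 CPU-hours, value 27) → 9 CPU-hours left.
Fill the last 9 CPU-hours with part of J6: 9/28 of it earns 9.
Total value = 36.

36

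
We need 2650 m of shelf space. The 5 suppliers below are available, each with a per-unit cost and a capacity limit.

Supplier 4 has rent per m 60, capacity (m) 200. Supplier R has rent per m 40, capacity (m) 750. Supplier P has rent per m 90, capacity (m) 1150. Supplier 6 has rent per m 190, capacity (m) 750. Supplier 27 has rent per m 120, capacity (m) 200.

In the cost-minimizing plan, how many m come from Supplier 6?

350

Fill from the cheapest supplier first.
Take 750 from Supplier R at 40 ; need 1900 more.
Take 200 from Supplier 4 at 60 ; need 1700 more.
Supplier P at 90: take all 1150 m ; 550 still needed.
Supplier 27 (120): use full 200 ; 350 m to go.
Supplier 6 (190): take the remaining 350 ; done.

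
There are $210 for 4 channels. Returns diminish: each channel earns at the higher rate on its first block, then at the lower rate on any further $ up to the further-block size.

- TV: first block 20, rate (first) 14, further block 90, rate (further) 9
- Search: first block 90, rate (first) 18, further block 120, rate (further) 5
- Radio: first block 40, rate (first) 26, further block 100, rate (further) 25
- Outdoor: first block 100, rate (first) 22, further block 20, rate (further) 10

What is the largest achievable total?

Treat each block as its own option and order by rate: Radio/first 26 > Radio/second 25 > Outdoor/first 22 > Search/first 18 > TV/first 14 > Outdoor/second 10 > TV/second 9 > Search/second 5.
Radio first at 26: fill all 40 ; 170 left.
Fill Radio second block (100 at 25) ; 70 left.
Outdoor/first: +70 of 100 at 22; pool empty.
Total = 26×40 + 25×100 + 22×70 = 5080.

5080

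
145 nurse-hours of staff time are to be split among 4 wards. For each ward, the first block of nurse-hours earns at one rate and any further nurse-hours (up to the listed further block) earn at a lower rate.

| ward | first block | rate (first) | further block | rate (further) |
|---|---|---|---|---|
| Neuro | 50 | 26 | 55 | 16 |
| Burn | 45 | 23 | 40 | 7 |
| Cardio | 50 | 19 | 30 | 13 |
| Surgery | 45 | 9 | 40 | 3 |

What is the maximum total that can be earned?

3285

Order all 8 blocks by rate: Neuro/T1 26 > Burn/T1 23 > Cardio/T1 19 > Neuro/T2 16 > Cardio/T2 13 > Surgery/T1 9 > Burn/T2 7 > Surgery/T2 3.
Fill Neuro T1 block (50 at 26) ; 95 left.
Burn/T1 (23): +45 ; 50 left.
Cardio/T1 (19): +50 ; 0 left.
Total = 26×50 + 23×45 + 19×50 = 3285.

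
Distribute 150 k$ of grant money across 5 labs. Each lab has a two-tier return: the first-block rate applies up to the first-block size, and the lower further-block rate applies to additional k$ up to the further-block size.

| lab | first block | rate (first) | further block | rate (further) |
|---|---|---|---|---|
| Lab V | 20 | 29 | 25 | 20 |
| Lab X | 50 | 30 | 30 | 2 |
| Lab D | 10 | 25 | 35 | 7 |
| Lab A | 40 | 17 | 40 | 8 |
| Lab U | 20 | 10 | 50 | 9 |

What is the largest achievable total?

Treat each block as its own option and order by rate: Lab X/T1 30 > Lab V/T1 29 > Lab D/T1 25 > Lab V/T2 20 > Lab A/T1 17 > Lab U/T1 10 > Lab U/T2 9 > Lab A/T2 8 > Lab D/T2 7 > Lab X/T2 2.
Lab X/T1 (30): +50 ; 100 left.
Lab V T1 at 29: fill all 20 ; 80 left.
Lab D/T1 (25): +10 ; 70 left.
Lab V T2 at 20: fill all 25 ; 45 left.
Lab A T1 at 17: fill all 40 ; 5 left.
Lab U T1 at 10: only 5 left, fill 5.
Total = 30×50 + 29×20 + 25×10 + 20×25 + 17×40 + 10×5 = 3560.

3560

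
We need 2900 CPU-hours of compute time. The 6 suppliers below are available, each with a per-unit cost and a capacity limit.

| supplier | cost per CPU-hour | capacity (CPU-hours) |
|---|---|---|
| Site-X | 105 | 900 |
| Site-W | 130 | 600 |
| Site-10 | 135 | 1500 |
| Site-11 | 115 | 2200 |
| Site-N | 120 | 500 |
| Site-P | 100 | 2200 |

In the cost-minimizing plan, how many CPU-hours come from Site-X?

Cheapest first:
Take 2200 from Site-P at 100 → need 700 more.
Take 700 from Site-X at 105 to finish.
Site-11, Site-N, Site-W, Site-10: unused.

700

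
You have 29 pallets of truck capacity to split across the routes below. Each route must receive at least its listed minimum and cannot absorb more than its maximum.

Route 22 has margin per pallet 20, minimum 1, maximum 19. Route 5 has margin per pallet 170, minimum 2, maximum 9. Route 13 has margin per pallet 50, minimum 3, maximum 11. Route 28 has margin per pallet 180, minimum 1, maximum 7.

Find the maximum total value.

Meeting every minimum uses 1+2+3+1 = 7 pallets, leaving 22.
Order the routes by margin per pallet: Route 28 180 > Route 5 170 > Route 13 50 > Route 22 20.
Route 28: +6 to 7 (cap) — 16 left.
Route 5 takes 7 more to reach its cap of 9 — 9 left.
Route 13 takes 8 more to reach its cap of 11 — 1 left.
Only 1 left; Route 22 takes them to reach 2.
Total = 20×2 + 170×9 + 50×11 + 180×7 = 3380.

3380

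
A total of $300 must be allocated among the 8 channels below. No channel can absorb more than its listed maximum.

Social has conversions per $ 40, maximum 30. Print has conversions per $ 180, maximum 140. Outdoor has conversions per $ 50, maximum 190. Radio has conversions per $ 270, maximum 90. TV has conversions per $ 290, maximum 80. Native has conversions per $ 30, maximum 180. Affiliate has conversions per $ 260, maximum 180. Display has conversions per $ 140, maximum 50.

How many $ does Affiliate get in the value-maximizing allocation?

Rank by conversions per $: TV 290 > Radio 270 > Affiliate 260 > Print 180 > Display 140 > Outdoor 50 > Social 40 > Native 30.
TV: +80 to 80 (cap) ; 220 left.
Radio takes 90 to reach its cap of 90 ; 130 left.
Affiliate has room for 180 but only 130 remain, so it gets 130.

130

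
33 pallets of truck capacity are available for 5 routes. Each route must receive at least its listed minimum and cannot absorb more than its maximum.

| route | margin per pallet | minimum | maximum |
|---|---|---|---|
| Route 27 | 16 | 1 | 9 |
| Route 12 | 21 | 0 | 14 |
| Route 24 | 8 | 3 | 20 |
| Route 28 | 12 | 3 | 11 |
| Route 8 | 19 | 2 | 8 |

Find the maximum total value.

Meeting every minimum uses 1+0+3+3+2 = 9 pallets, leaving 24.
Order the routes by margin per pallet: Route 12 21 > Route 8 19 > Route 27 16 > Route 28 12 > Route 24 8.
Route 12 takes 14 more to reach its cap of 14 → 10 left.
Route 8: +6 to 8 (cap) → 4 left.
Only 4 left; Route 27 takes them to reach 5.
Total = 16×5 + 21×14 + 8×3 + 12×3 + 19×8 = 586.

586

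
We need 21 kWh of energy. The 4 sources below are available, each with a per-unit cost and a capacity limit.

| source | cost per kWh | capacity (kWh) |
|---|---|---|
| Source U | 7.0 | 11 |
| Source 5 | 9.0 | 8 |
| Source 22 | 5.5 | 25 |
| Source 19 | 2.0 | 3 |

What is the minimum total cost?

105

Use sources in increasing cost order.
Source 19 at 2.0: take all 3 kWh ; 18 still needed.
Take 18 from Source 22 at 5.5 to finish.
Source U, Source 5: unused.
Cost = 3×2.0 + 18×5.5 = 105.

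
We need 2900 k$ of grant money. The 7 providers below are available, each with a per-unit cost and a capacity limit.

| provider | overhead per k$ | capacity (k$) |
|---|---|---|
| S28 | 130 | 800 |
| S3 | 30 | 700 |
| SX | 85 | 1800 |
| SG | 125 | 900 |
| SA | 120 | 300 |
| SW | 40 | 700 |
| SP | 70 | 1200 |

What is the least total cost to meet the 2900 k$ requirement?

158500

Use providers in increasing cost order.
S3 (30): use full 700 ; 2200 k$ to go.
Take 700 from SW at 40 ; need 1500 more.
Take 1200 from SP at 70 ; need 300 more.
SX (85): take the remaining 300 ; done.
SA, SG, S28: unused.
Cost = 700×30 + 700×40 + 1200×70 + 300×85 = 158500.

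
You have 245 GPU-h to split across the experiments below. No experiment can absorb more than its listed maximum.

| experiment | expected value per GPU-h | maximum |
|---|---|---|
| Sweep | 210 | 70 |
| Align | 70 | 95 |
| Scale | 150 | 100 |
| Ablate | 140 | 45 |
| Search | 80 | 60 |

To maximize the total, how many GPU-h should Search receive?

30

Rank by expected value per GPU-h: Sweep 210 > Scale 150 > Ablate 140 > Search 80 > Align 70.
Sweep takes 70 to reach its cap of 70 ; 175 left.
Scale takes 100 to reach its cap of 100 ; 75 left.
Ablate: +45 to 45 (cap) ; 30 left.
Search: +30 (room for 60) → 30. Pool exhausted.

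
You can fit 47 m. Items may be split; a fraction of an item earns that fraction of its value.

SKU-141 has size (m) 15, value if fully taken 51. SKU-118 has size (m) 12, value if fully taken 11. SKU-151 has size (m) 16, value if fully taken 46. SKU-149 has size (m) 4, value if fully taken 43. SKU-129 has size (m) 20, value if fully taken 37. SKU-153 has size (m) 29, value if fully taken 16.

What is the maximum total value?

162.2

Rank by value-to-size ratio: SKU-149 43/4≈10.8, SKU-141 51/15≈3.4, SKU-151 46/16≈2.88, SKU-129 37/20≈1.85, SKU-118 11/12≈0.917, SKU-153 16/29≈0.552.
Take all of SKU-149 (4 m, value 43) — 43 m left.
SKU-141: take in full, 15 m for value 51 — 28 left.
Take all of SKU-151 (16 m, value 46) — 12 m left.
Only 12 m remain; take 12/20 of SKU-129 for value 37×12/20 = 22.2.
Total value = 162.2.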